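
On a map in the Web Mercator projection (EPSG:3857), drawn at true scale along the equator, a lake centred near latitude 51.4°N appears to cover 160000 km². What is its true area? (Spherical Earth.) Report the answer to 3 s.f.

62300 km²

For Mercator, h = k = sec φ (a conformal cylindrical projection has a single point scale, 1/cos φ).
Areal scale = k² = sec²φ = 1/cos²(51.4°) = 1/0.6239² = 2.569.
True area = apparent / (areal scale) = 160000 / 2.569 ≈ 62300 km².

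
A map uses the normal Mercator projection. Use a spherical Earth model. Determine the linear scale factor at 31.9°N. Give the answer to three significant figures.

1.18

The Mercator projection is conformal; its linear scale factor is the same in every direction and equals sec φ = 1/cos φ.
k = 1/cos 31.9° = 1/0.8490 = 1.178.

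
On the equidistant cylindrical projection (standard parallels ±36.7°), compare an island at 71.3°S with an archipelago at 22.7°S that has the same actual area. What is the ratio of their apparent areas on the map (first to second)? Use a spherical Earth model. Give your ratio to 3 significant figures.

2.88

The equidistant cylindrical projection with φ₀ = 36.7° has h = 1 (meridians true) and k = cos φ₀ / cos φ along parallels.
Areal scale at 71.3°: h·k = 1.000 × 2.501 = 2.501.
Areal scale at 22.7°: h·k = 1.000 × 0.8691 = 0.8691.
Ratio = 2.501/0.8691 ≈ 2.88.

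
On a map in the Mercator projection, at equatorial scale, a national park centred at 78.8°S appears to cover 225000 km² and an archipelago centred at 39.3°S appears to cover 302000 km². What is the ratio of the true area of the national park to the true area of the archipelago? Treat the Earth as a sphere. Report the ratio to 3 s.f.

0.0469

On Mercator the areal scale is sec²φ, so true area = apparent × cos²φ.
True area of national park: 225000 × cos²(78.8°) = 225000 × 0.03773 = 8489 km².
True area of archipelago: 302000 × cos²(39.3°) = 302000 × 0.5988 = 180800 km².
Ratio = 8489 / 180800 ≈ 0.0469.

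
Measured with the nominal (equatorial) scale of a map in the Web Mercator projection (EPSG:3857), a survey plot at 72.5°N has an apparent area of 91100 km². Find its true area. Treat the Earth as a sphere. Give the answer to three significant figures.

8240 km²

For Mercator, h = k = sec φ (a conformal cylindrical projection has a single point scale, 1/cos φ).
Areal scale = k² = sec²φ = 1/cos²(72.5°) = 1/0.3007² = 11.06.
True area = apparent / (areal scale) = 91100 / 11.06 ≈ 8240 km².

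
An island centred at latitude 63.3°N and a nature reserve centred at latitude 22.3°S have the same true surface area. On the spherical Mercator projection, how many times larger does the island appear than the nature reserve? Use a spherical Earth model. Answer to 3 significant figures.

4.24

Mercator areal scale is sec²φ.
At 63.3°: sec²(63.3°) = 1/0.4493² = 4.953.
At 22.3°: sec²(22.3°) = 1/0.9252² = 1.168.
Ratio = 4.953/1.168 = cos²(22.3°)/cos²(63.3°) ≈ 4.24.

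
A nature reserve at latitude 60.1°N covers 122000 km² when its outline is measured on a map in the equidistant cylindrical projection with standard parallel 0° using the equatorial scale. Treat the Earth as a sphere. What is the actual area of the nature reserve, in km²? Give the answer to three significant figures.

Plate carrée maps x = Rλ, y = Rφ. The meridian scale is h = 1 and the parallel scale is k = 1/cos φ = sec φ.
Areal scale = h·k = 1 × sec φ; at 60.1°, h = 1.000, k = 2.006, so h·k = 2.006.
True area = apparent / (areal scale) = 122000 / 2.006 ≈ 60800 km².

60800 km²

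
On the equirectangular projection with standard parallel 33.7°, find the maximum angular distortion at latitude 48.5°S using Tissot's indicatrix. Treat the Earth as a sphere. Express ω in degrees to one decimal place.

13.0°

With standard parallel φ₀ = 33.7°, the equirectangular projection gives x = Rλ cos φ₀, y = Rφ, so h = 1 and k = cos 33.7° / cos φ.
At 48.5°: h = 1.000, k = 1.256; principal scales a = 1.256, b = 1.000.
sin(ω/2) = (a − b)/(a + b) = 0.2556/2.256 = 0.1133, so ω = 2 arcsin(0.1133) ≈ 13.0°.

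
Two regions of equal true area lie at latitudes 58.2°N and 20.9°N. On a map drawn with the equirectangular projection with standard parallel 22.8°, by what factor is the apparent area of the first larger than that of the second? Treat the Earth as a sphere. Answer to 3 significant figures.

The equidistant cylindrical projection with φ₀ = 22.8° has h = 1 (meridians true) and k = cos φ₀ / cos φ along parallels.
Areal scale at 58.2°: h·k = 1.000 × 1.749 = 1.749.
Areal scale at 20.9°: h·k = 1.000 × 0.9868 = 0.9868.
Ratio = 1.749/0.9868 ≈ 1.77.

1.77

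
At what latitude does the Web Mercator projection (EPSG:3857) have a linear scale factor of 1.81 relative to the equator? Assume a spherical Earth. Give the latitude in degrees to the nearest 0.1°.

Mercator scale is k = sec φ = 1/cos φ.
1/cos φ = 1.81  ⇒  cos φ = 0.5525  ⇒  φ = arccos(0.5525) ≈ 56.5°.

56.5°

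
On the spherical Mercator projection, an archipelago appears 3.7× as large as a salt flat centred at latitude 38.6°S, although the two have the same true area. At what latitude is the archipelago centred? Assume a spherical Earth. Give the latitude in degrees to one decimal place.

Mercator areal scale is sec²φ, so apparent-area ratio = sec²φ₁ / sec²φ₂ = cos²φ₂ / cos²φ₁.
cos²φ₂ / cos²φ₁ = 3.7  ⇒  cos φ₁ = cos 38.6° / √3.7 = 0.7815/1.924 = 0.4063.
φ₁ = arccos(0.4063) ≈ 66.0°.

66.0°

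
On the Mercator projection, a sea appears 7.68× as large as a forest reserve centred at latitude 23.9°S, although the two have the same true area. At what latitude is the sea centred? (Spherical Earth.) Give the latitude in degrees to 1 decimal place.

70.7°

On Mercator, (apparent₁)/(apparent₂) = sec²φ₁ / sec²φ₂ when true areas are equal.
cos²φ₂ / cos²φ₁ = 7.68  ⇒  cos φ₁ = cos 23.9° / √7.68 = 0.9143/2.771 = 0.3299.
φ₁ = arccos(0.3299) ≈ 70.7°.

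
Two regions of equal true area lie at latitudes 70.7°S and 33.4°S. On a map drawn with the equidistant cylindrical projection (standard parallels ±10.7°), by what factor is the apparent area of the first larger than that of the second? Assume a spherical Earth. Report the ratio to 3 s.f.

In the equirectangular projection with standard parallel φ₀ = 10.7° (x = Rλ cos φ₀, y = Rφ), meridians are true-scale (h = 1) and the parallel scale is k = cos φ₀ / cos φ.
Areal scale at 70.7°: h·k = 1.000 × 2.973 = 2.973.
Areal scale at 33.4°: h·k = 1.000 × 1.177 = 1.177.
Ratio = 2.973/1.177 ≈ 2.53.

2.53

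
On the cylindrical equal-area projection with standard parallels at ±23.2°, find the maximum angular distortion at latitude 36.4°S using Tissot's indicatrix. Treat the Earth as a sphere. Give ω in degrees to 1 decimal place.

15.2°

For cylindrical equal-area with standard parallel φ₀, h = cos φ / cos φ₀ and k = cos φ₀ / cos φ, so h·k = 1.
At 36.4°: h = 0.8757, k = 1.142; principal scales a = 1.142, b = 0.8757.
sin(ω/2) = (a − b)/(a + b) = 0.2662/2.018 = 0.1319, so ω = 2 arcsin(0.1319) ≈ 15.2°.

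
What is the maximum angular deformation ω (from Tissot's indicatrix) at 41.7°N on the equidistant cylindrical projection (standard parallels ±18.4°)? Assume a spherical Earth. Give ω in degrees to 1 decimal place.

The equidistant cylindrical projection with φ₀ = 18.4° has h = 1 (meridians true) and k = cos φ₀ / cos φ along parallels.
At 41.7°: h = 1.000, k = 1.271; principal scales a = 1.271, b = 1.000.
sin(ω/2) = (a − b)/(a + b) = 0.2709/2.271 = 0.1193, so ω = 2 arcsin(0.1193) ≈ 13.7°.

13.7°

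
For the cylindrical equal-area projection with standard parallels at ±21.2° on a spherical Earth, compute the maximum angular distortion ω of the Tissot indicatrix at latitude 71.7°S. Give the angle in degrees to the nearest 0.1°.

For cylindrical equal-area with standard parallel φ₀, h = cos φ / cos φ₀ and k = cos φ₀ / cos φ, so h·k = 1.
At 71.7°: h = 0.3368, k = 2.969; principal scales a = 2.969, b = 0.3368.
sin(ω/2) = (a − b)/(a + b) = 2.632/3.306 = 0.7963, so ω = 2 arcsin(0.7963) ≈ 105.5°.

105.5°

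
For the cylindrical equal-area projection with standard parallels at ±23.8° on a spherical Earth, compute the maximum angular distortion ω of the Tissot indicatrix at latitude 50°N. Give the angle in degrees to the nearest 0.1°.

39.6°

Cylindrical equal-area (φ₀ = 23.8°): h = cos φ / cos 23.8° along meridians, k = cos 23.8° / cos φ along parallels; h·k = 1.
At 50°: h = 0.7025, k = 1.423; principal scales a = 1.423, b = 0.7025.
sin(ω/2) = (a − b)/(a + b) = 0.7209/2.126 = 0.3391, so ω = 2 arcsin(0.3391) ≈ 39.6°.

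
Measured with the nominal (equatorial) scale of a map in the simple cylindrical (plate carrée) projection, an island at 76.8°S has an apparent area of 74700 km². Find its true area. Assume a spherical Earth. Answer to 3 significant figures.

Plate carrée maps x = Rλ, y = Rφ. The meridian scale is h = 1 and the parallel scale is k = 1/cos φ = sec φ.
Areal scale = h·k = 1 × sec φ; at 76.8°, h = 1.000, k = 4.379, so h·k = 4.379.
True area = apparent / (areal scale) = 74700 / 4.379 ≈ 17100 km².

17100 km²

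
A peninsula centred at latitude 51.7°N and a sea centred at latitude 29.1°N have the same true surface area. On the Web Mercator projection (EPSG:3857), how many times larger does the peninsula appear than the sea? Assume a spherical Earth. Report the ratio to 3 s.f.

Mercator areal scale is sec²φ.
At 51.7°: sec²(51.7°) = 1/0.6198² = 2.603.
At 29.1°: sec²(29.1°) = 1/0.8738² = 1.310.
Ratio = 2.603/1.310 = cos²(29.1°)/cos²(51.7°) ≈ 1.99.

1.99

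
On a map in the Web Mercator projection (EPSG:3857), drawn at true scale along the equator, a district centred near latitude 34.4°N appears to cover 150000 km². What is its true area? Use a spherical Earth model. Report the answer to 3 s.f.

102000 km²

Mercator is conformal, so the point scale is isotropic: h = k = sec φ = 1/cos φ.
Areal scale = k² = sec²φ = 1/cos²(34.4°) = 1/0.8251² = 1.469.
True area = apparent / (areal scale) = 150000 / 1.469 ≈ 102000 km².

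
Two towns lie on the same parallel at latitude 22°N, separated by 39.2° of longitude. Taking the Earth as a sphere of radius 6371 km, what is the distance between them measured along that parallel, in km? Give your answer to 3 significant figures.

4040 km

Arc length along a parallel = R cos φ · Δλ (with Δλ in radians).
= 6371 × cos 22° × (39.2° × π/180) = 6371 × 0.9272 × 0.6842 ≈ 4040 km.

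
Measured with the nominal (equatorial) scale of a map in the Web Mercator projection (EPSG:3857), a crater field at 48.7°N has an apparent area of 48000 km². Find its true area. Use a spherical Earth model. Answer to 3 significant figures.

For Mercator, h = k = sec φ (a conformal cylindrical projection has a single point scale, 1/cos φ).
Areal scale = k² = sec²φ = 1/cos²(48.7°) = 1/0.6600² = 2.296.
True area = apparent / (areal scale) = 48000 / 2.296 ≈ 20900 km².

20900 km²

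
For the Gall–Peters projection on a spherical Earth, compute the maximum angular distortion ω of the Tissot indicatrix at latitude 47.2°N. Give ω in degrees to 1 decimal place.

4.6°

Gall–Peters is a cylindrical equal-area projection with standard parallels at ±45°. Cylindrical equal-area (φ₀ = 45°): h = cos φ / cos 45° along meridians, k = cos 45° / cos φ along parallels; h·k = 1.
At 47.2°: h = 0.9609, k = 1.041; principal scales a = 1.041, b = 0.9609.
sin(ω/2) = (a − b)/(a + b) = 0.07984/2.002 = 0.03989, so ω = 2 arcsin(0.03989) ≈ 4.6°.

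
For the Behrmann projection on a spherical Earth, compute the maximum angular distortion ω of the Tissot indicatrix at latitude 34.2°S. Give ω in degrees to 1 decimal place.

5.3°

Behrmann is a cylindrical equal-area projection with standard parallels at ±30°. Cylindrical equal-area (φ₀ = 30°): h = cos φ / cos 30° along meridians, k = cos 30° / cos φ along parallels; h·k = 1.
At 34.2°: h = 0.9550, k = 1.047; principal scales a = 1.047, b = 0.9550.
sin(ω/2) = (a − b)/(a + b) = 0.09206/2.002 = 0.04598, so ω = 2 arcsin(0.04598) ≈ 5.3°.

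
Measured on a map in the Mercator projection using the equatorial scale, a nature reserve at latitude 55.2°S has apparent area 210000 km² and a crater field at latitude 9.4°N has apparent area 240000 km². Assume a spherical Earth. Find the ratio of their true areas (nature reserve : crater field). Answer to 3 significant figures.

Since Mercator area scale is 1/cos²φ, the true area equals the apparent area multiplied by cos²φ.
True area of nature reserve: 210000 × cos²(55.2°) = 210000 × 0.3257 = 68400 km².
True area of crater field: 240000 × cos²(9.4°) = 240000 × 0.9733 = 233600 km².
Ratio = 68400 / 233600 ≈ 0.293.

0.293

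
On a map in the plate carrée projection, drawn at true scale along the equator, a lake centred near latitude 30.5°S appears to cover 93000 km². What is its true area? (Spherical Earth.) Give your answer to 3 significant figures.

80100 km²

For the equirectangular projection with φ₀ = 0 (plate carrée), h = 1 along meridians and k = sec φ along parallels.
Areal scale = h·k = 1 × sec φ; at 30.5°, h = 1.000, k = 1.161, so h·k = 1.161.
True area = apparent / (areal scale) = 93000 / 1.161 ≈ 80100 km².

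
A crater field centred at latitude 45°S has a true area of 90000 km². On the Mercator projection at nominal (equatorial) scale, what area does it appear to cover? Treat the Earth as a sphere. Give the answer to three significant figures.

For Mercator, h = k = sec φ (a conformal cylindrical projection has a single point scale, 1/cos φ).
Areal scale = k² = sec²φ = 1/cos²(45°) = 1/0.7071² = 2.000.
Apparent area = 90000 × 2.000 ≈ 180000 km².

180000 km²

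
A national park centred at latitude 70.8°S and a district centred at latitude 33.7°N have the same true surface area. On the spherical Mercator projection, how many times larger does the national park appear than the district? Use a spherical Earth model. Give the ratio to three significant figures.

Mercator areal scale is sec²φ.
At 70.8°: sec²(70.8°) = 1/0.3289² = 9.246.
At 33.7°: sec²(33.7°) = 1/0.8320² = 1.445.
Ratio = 9.246/1.445 = cos²(33.7°)/cos²(70.8°) ≈ 6.40.

6.40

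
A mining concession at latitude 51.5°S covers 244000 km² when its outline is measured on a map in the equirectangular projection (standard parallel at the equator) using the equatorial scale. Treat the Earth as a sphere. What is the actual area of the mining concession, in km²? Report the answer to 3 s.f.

In the plate carrée (x = Rλ, y = Rφ), meridians are true-scale (h = 1) and parallels are stretched by k = sec φ.
Areal scale = h·k = 1 × sec φ; at 51.5°, h = 1.000, k = 1.606, so h·k = 1.606.
True area = apparent / (areal scale) = 244000 / 1.606 ≈ 152000 km².

152000 km²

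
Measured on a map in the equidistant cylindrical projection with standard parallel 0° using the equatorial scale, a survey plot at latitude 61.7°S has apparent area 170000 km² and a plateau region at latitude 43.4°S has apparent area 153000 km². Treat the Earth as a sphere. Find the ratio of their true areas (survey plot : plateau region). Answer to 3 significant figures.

0.725

Plate carrée has h = 1 and k = sec φ, giving areal scale sec φ; true area = (apparent area) · cos φ.
True area of survey plot: 170000 × cos(61.7°) = 170000 × 0.4741 = 80590 km².
True area of plateau region: 153000 × cos(43.4°) = 153000 × 0.7266 = 111200 km².
Ratio = 80590 / 111200 ≈ 0.725.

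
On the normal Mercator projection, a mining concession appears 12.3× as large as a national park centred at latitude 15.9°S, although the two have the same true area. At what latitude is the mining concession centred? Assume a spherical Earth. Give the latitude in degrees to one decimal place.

74.1°

Mercator areal scale is sec²φ, so apparent-area ratio = sec²φ₁ / sec²φ₂ = cos²φ₂ / cos²φ₁.
cos²φ₂ / cos²φ₁ = 12.3  ⇒  cos φ₁ = cos 15.9° / √12.3 = 0.9617/3.507 = 0.2742.
φ₁ = arccos(0.2742) ≈ 74.1°.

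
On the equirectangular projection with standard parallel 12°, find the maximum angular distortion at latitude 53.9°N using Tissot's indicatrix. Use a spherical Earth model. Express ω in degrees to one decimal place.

In the equirectangular projection with standard parallel φ₀ = 12° (x = Rλ cos φ₀, y = Rφ), meridians are true-scale (h = 1) and the parallel scale is k = cos φ₀ / cos φ.
At 53.9°: h = 1.000, k = 1.660; principal scales a = 1.660, b = 1.000.
sin(ω/2) = (a − b)/(a + b) = 0.6601/2.660 = 0.2482, so ω = 2 arcsin(0.2482) ≈ 28.7°.

28.7°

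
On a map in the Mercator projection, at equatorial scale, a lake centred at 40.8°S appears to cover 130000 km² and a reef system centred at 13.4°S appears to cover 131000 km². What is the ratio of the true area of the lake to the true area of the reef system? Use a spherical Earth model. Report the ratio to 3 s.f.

0.601

Since Mercator area scale is 1/cos²φ, the true area equals the apparent area multiplied by cos²φ.
True area of lake: 130000 × cos²(40.8°) = 130000 × 0.5730 = 74500 km².
True area of reef system: 131000 × cos²(13.4°) = 131000 × 0.9463 = 124000 km².
Ratio = 74500 / 124000 ≈ 0.601.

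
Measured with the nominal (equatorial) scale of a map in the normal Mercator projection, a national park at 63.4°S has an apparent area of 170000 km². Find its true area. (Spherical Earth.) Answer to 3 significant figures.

Mercator is conformal, so the point scale is isotropic: h = k = sec φ = 1/cos φ.
Areal scale = k² = sec²φ = 1/cos²(63.4°) = 1/0.4478² = 4.988.
True area = apparent / (areal scale) = 170000 / 4.988 ≈ 34100 km².

34100 km²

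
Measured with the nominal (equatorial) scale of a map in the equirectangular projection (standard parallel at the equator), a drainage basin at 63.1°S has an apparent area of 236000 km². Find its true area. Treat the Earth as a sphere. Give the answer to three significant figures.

107000 km²

In the plate carrée (x = Rλ, y = Rφ), meridians are true-scale (h = 1) and parallels are stretched by k = sec φ.
Areal scale = h·k = 1 × sec φ; at 63.1°, h = 1.000, k = 2.210, so h·k = 2.210.
True area = apparent / (areal scale) = 236000 / 2.210 ≈ 107000 km².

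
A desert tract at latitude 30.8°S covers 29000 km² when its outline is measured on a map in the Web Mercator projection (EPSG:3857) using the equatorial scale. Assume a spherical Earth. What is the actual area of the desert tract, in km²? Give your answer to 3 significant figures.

21400 km²

For Mercator, h = k = sec φ (a conformal cylindrical projection has a single point scale, 1/cos φ).
Areal scale = k² = sec²φ = 1/cos²(30.8°) = 1/0.8590² = 1.355.
True area = apparent / (areal scale) = 29000 / 1.355 ≈ 21400 km².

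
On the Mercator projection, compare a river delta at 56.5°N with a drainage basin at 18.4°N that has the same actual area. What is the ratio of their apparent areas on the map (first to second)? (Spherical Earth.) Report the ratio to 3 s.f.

2.96

Mercator is conformal with k = sec φ, so areal scale = k² = sec²φ.
At 56.5°: sec²(56.5°) = 1/0.5519² = 3.283.
At 18.4°: sec²(18.4°) = 1/0.9489² = 1.111.
Ratio = 3.283/1.111 = cos²(18.4°)/cos²(56.5°) ≈ 2.96.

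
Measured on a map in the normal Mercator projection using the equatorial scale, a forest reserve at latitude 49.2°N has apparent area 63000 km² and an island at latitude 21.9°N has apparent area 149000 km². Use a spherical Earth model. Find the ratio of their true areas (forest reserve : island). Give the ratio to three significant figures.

Since Mercator area scale is 1/cos²φ, the true area equals the apparent area multiplied by cos²φ.
True area of forest reserve: 63000 × cos²(49.2°) = 63000 × 0.4270 = 26900 km².
True area of island: 149000 × cos²(21.9°) = 149000 × 0.8609 = 128300 km².
Ratio = 26900 / 128300 ≈ 0.210.

0.210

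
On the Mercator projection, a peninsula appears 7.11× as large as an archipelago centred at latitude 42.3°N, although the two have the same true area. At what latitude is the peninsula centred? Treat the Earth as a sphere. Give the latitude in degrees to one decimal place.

On Mercator, (apparent₁)/(apparent₂) = sec²φ₁ / sec²φ₂ when true areas are equal.
cos²φ₂ / cos²φ₁ = 7.11  ⇒  cos φ₁ = cos 42.3° / √7.11 = 0.7396/2.666 = 0.2774.
φ₁ = arccos(0.2774) ≈ 73.9°.

73.9°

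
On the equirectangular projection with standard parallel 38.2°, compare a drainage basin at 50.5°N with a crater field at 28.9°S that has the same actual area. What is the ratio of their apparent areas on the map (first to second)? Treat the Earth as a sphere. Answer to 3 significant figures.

1.38

The equidistant cylindrical projection with φ₀ = 38.2° has h = 1 (meridians true) and k = cos φ₀ / cos φ along parallels.
Areal scale at 50.5°: h·k = 1.000 × 1.235 = 1.235.
Areal scale at 28.9°: h·k = 1.000 × 0.8976 = 0.8976.
Ratio = 1.235/0.8976 ≈ 1.38.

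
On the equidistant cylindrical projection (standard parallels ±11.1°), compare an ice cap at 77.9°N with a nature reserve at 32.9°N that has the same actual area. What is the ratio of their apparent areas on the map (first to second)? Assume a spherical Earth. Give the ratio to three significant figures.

With standard parallel φ₀ = 11.1°, the equirectangular projection gives x = Rλ cos φ₀, y = Rφ, so h = 1 and k = cos 11.1° / cos φ.
Areal scale at 77.9°: h·k = 1.000 × 4.681 = 4.681.
Areal scale at 32.9°: h·k = 1.000 × 1.169 = 1.169.
Ratio = 4.681/1.169 ≈ 4.01.

4.01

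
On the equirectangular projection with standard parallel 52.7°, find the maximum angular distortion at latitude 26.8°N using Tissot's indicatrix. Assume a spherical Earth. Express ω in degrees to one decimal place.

22.1°

In the equirectangular projection with standard parallel φ₀ = 52.7° (x = Rλ cos φ₀, y = Rφ), meridians are true-scale (h = 1) and the parallel scale is k = cos φ₀ / cos φ.
At 26.8°: h = 1.000, k = 0.6789; principal scales a = 1.000, b = 0.6789.
sin(ω/2) = (a − b)/(a + b) = 0.3211/1.679 = 0.1912, so ω = 2 arcsin(0.1912) ≈ 22.1°.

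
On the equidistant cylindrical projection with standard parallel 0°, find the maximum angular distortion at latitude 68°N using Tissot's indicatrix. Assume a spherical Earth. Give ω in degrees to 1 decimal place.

Plate carrée maps x = Rλ, y = Rφ. The meridian scale is h = 1 and the parallel scale is k = 1/cos φ = sec φ.
At 68°: h = 1.000, k = 2.669; principal scales a = 2.669, b = 1.000.
sin(ω/2) = (a − b)/(a + b) = 1.669/3.669 = 0.4550, so ω = 2 arcsin(0.4550) ≈ 54.1°.

54.1°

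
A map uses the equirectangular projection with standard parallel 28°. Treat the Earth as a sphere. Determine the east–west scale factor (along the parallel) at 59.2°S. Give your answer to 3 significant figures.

1.72

In the equirectangular projection with standard parallel φ₀ = 28° (x = Rλ cos φ₀, y = Rφ), meridians are true-scale (h = 1) and the parallel scale is k = cos φ₀ / cos φ.
k = cos 28° / cos 59.2° = 0.8829/0.5120 = 1.724.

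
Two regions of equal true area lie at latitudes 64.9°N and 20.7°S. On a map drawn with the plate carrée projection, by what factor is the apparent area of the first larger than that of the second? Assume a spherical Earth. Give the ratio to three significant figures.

2.21

In the plate carrée (x = Rλ, y = Rφ), meridians are true-scale (h = 1) and parallels are stretched by k = sec φ.
Areal scale at 64.9°: h·k = 1.000 × 2.357 = 2.357.
Areal scale at 20.7°: h·k = 1.000 × 1.069 = 1.069.
Ratio = 2.357/1.069 ≈ 2.21.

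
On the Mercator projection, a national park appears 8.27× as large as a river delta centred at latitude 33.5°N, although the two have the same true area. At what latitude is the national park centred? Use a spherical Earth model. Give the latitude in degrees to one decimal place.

73.1°

For equal true areas on Mercator, apparent areas scale as sec²φ, so the ratio is cos²φ₂ / cos²φ₁.
cos²φ₂ / cos²φ₁ = 8.27  ⇒  cos φ₁ = cos 33.5° / √8.27 = 0.8339/2.876 = 0.2900.
φ₁ = arccos(0.2900) ≈ 73.1°.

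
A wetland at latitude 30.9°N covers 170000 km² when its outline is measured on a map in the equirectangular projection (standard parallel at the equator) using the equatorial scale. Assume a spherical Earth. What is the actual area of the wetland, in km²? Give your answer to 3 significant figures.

In the plate carrée (x = Rλ, y = Rφ), meridians are true-scale (h = 1) and parallels are stretched by k = sec φ.
Areal scale = h·k = 1 × sec φ; at 30.9°, h = 1.000, k = 1.165, so h·k = 1.165.
True area = apparent / (areal scale) = 170000 / 1.165 ≈ 146000 km².

146000 km²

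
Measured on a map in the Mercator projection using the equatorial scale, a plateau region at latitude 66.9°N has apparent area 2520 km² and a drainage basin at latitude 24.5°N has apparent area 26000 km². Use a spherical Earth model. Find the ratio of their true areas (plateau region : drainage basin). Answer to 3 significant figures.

On Mercator the areal scale is sec²φ, so true area = apparent × cos²φ.
True area of plateau region: 2520 × cos²(66.9°) = 2520 × 0.1539 = 387.9 km².
True area of drainage basin: 26000 × cos²(24.5°) = 26000 × 0.8280 = 21530 km².
Ratio = 387.9 / 21530 ≈ 0.0180.

0.0180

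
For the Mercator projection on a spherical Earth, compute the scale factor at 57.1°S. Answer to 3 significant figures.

For Mercator, h = k = sec φ (a conformal cylindrical projection has a single point scale, 1/cos φ).
k = 1/cos 57.1° = 1/0.5432 = 1.841.

1.84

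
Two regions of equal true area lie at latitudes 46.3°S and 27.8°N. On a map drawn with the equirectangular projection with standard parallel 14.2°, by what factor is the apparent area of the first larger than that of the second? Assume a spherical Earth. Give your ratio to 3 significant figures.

1.28

In the equirectangular projection with standard parallel φ₀ = 14.2° (x = Rλ cos φ₀, y = Rφ), meridians are true-scale (h = 1) and the parallel scale is k = cos φ₀ / cos φ.
Areal scale at 46.3°: h·k = 1.000 × 1.403 = 1.403.
Areal scale at 27.8°: h·k = 1.000 × 1.096 = 1.096.
Ratio = 1.403/1.096 ≈ 1.28.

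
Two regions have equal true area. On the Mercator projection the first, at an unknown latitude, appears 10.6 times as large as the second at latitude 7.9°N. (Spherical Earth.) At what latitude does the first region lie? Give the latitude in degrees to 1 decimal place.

72.3°

On Mercator, (apparent₁)/(apparent₂) = sec²φ₁ / sec²φ₂ when true areas are equal.
cos²φ₂ / cos²φ₁ = 10.6  ⇒  cos φ₁ = cos 7.9° / √10.6 = 0.9905/3.256 = 0.3042.
φ₁ = arccos(0.3042) ≈ 72.3°.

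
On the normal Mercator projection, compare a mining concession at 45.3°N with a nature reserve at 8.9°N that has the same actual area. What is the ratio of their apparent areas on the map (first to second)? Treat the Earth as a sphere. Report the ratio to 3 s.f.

1.97

Mercator areal scale is sec²φ.
At 45.3°: sec²(45.3°) = 1/0.7034² = 2.021.
At 8.9°: sec²(8.9°) = 1/0.9880² = 1.025.
Ratio = 2.021/1.025 = cos²(8.9°)/cos²(45.3°) ≈ 1.97.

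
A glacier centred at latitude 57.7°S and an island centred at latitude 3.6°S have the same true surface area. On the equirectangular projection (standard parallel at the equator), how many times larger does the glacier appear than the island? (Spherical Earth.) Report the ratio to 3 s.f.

In the plate carrée (x = Rλ, y = Rφ), meridians are true-scale (h = 1) and parallels are stretched by k = sec φ.
Areal scale at 57.7°: h·k = 1.000 × 1.871 = 1.871.
Areal scale at 3.6°: h·k = 1.000 × 1.002 = 1.002.
Ratio = 1.871/1.002 ≈ 1.87.

1.87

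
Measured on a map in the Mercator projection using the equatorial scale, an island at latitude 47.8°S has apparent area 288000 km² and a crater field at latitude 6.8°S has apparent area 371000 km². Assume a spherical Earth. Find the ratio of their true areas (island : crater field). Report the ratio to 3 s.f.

0.355

On Mercator the areal scale is sec²φ, so true area = apparent × cos²φ.
True area of island: 288000 × cos²(47.8°) = 288000 × 0.4512 = 129900 km².
True area of crater field: 371000 × cos²(6.8°) = 371000 × 0.9860 = 365800 km².
Ratio = 129900 / 365800 ≈ 0.355.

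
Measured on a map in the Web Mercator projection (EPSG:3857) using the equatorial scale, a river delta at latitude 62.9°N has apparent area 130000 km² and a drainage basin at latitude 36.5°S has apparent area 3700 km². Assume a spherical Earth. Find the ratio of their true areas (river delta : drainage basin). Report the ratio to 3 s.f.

Mercator's areal exaggeration is sec²φ; hence true area = (apparent area) · cos²φ.
True area of river delta: 130000 × cos²(62.9°) = 130000 × 0.2075 = 26980 km².
True area of drainage basin: 3700 × cos²(36.5°) = 3700 × 0.6462 = 2391 km².
Ratio = 26980 / 2391 ≈ 11.3.

11.3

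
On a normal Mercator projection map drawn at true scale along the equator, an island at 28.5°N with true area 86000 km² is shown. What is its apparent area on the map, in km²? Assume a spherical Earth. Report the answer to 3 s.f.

111000 km²

Mercator is conformal, so the point scale is isotropic: h = k = sec φ = 1/cos φ.
Areal scale = k² = sec²φ = 1/cos²(28.5°) = 1/0.8788² = 1.295.
Apparent area = 86000 × 1.295 ≈ 111000 km².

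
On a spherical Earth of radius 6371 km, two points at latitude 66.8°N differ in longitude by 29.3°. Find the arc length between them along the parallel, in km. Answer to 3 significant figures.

1280 km

Arc length along a parallel = R cos φ · Δλ (with Δλ in radians).
= 6371 × cos 66.8° × (29.3° × π/180) = 6371 × 0.3939 × 0.5114 ≈ 1280 km.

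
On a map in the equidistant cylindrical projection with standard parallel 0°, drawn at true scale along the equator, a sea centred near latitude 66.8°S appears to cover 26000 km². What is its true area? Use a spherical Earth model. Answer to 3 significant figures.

10200 km²

For the equirectangular projection with φ₀ = 0 (plate carrée), h = 1 along meridians and k = sec φ along parallels.
Areal scale = h·k = 1 × sec φ; at 66.8°, h = 1.000, k = 2.538, so h·k = 2.538.
True area = apparent / (areal scale) = 26000 / 2.538 ≈ 10200 km².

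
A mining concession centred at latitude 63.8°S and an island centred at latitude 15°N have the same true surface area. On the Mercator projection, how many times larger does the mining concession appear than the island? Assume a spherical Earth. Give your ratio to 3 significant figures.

Mercator areal scale is sec²φ.
At 63.8°: sec²(63.8°) = 1/0.4415² = 5.130.
At 15°: sec²(15°) = 1/0.9659² = 1.072.
Ratio = 5.130/1.072 = cos²(15°)/cos²(63.8°) ≈ 4.79.

4.79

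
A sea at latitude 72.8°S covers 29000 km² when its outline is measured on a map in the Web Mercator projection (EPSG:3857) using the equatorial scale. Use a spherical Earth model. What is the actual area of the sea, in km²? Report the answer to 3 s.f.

2540 km²

The Mercator projection is conformal; its linear scale factor is the same in every direction and equals sec φ = 1/cos φ.
Areal scale = k² = sec²φ = 1/cos²(72.8°) = 1/0.2957² = 11.44.
True area = apparent / (areal scale) = 29000 / 11.44 ≈ 2540 km².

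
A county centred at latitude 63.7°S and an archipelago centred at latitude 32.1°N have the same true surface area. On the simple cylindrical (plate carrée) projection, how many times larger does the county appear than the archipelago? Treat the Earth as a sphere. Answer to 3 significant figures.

1.91

Plate carrée maps x = Rλ, y = Rφ. The meridian scale is h = 1 and the parallel scale is k = 1/cos φ = sec φ.
Areal scale at 63.7°: h·k = 1.000 × 2.257 = 2.257.
Areal scale at 32.1°: h·k = 1.000 × 1.180 = 1.180.
Ratio = 2.257/1.180 ≈ 1.91.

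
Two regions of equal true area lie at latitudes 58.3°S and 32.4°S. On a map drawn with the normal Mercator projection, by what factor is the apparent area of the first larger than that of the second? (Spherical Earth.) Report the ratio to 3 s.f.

2.58

On Mercator, area is exaggerated by sec²φ = 1/cos²φ.
At 58.3°: sec²(58.3°) = 1/0.5255² = 3.622.
At 32.4°: sec²(32.4°) = 1/0.8443² = 1.403.
Ratio = 3.622/1.403 = cos²(32.4°)/cos²(58.3°) ≈ 2.58.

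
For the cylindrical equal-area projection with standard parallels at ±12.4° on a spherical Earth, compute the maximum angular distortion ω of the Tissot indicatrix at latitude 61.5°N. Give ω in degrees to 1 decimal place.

75.8°

For cylindrical equal-area with standard parallel φ₀, h = cos φ / cos φ₀ and k = cos φ₀ / cos φ, so h·k = 1.
At 61.5°: h = 0.4886, k = 2.047; principal scales a = 2.047, b = 0.4886.
sin(ω/2) = (a − b)/(a + b) = 1.558/2.535 = 0.6146, so ω = 2 arcsin(0.6146) ≈ 75.8°.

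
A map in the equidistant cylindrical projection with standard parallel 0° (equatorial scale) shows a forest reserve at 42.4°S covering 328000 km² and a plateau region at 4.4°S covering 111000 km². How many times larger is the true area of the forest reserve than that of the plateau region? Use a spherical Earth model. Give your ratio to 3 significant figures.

2.19

On the plate carrée, areal scale = h·k = 1 × sec φ, so true area = apparent × cos φ.
True area of forest reserve: 328000 × cos(42.4°) = 328000 × 0.7385 = 242200 km².
True area of plateau region: 111000 × cos(4.4°) = 111000 × 0.9971 = 110700 km².
Ratio = 242200 / 110700 ≈ 2.19.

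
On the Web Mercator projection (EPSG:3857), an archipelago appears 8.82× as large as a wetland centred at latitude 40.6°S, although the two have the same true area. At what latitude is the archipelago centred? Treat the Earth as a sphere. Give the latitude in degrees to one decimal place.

75.2°

For equal true areas on Mercator, apparent areas scale as sec²φ, so the ratio is cos²φ₂ / cos²φ₁.
cos²φ₂ / cos²φ₁ = 8.82  ⇒  cos φ₁ = cos 40.6° / √8.82 = 0.7593/2.970 = 0.2557.
φ₁ = arccos(0.2557) ≈ 75.2°.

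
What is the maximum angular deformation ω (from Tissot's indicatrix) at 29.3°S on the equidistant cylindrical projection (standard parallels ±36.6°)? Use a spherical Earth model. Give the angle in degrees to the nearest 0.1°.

4.7°

In the equirectangular projection with standard parallel φ₀ = 36.6° (x = Rλ cos φ₀, y = Rφ), meridians are true-scale (h = 1) and the parallel scale is k = cos φ₀ / cos φ.
At 29.3°: h = 1.000, k = 0.9206; principal scales a = 1.000, b = 0.9206.
sin(ω/2) = (a − b)/(a + b) = 0.07941/1.921 = 0.04135, so ω = 2 arcsin(0.04135) ≈ 4.7°.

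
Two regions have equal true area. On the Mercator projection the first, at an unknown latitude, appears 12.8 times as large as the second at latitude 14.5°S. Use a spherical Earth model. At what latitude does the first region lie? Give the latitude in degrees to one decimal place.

74.3°

For equal true areas on Mercator, apparent areas scale as sec²φ, so the ratio is cos²φ₂ / cos²φ₁.
cos²φ₂ / cos²φ₁ = 12.8  ⇒  cos φ₁ = cos 14.5° / √12.8 = 0.9681/3.578 = 0.2706.
φ₁ = arccos(0.2706) ≈ 74.3°.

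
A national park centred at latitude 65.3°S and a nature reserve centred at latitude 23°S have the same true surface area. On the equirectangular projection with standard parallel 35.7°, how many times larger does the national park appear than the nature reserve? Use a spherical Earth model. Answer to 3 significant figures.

2.20

The equidistant cylindrical projection with φ₀ = 35.7° has h = 1 (meridians true) and k = cos φ₀ / cos φ along parallels.
Areal scale at 65.3°: h·k = 1.000 × 1.943 = 1.943.
Areal scale at 23°: h·k = 1.000 × 0.8822 = 0.8822.
Ratio = 1.943/0.8822 ≈ 2.20.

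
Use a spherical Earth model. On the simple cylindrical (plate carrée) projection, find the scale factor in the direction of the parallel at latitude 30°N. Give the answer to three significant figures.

Plate carrée maps x = Rλ, y = Rφ. The meridian scale is h = 1 and the parallel scale is k = 1/cos φ = sec φ.
k = 1/cos 30° = 1/0.8660 = 1.155.

1.15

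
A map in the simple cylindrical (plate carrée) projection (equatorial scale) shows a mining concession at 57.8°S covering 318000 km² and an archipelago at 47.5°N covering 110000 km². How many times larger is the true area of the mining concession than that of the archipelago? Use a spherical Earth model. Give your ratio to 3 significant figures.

Plate carrée has h = 1 and k = sec φ, giving areal scale sec φ; true area = (apparent area) · cos φ.
True area of mining concession: 318000 × cos(57.8°) = 318000 × 0.5329 = 169500 km².
True area of archipelago: 110000 × cos(47.5°) = 110000 × 0.6756 = 74310 km².
Ratio = 169500 / 74310 ≈ 2.28.

2.28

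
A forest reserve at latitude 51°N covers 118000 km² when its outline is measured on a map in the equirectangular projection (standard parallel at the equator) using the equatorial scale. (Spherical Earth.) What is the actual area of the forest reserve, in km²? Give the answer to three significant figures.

For the equirectangular projection with φ₀ = 0 (plate carrée), h = 1 along meridians and k = sec φ along parallels.
Areal scale = h·k = 1 × sec φ; at 51°, h = 1.000, k = 1.589, so h·k = 1.589.
True area = apparent / (areal scale) = 118000 / 1.589 ≈ 74300 km².

74300 km²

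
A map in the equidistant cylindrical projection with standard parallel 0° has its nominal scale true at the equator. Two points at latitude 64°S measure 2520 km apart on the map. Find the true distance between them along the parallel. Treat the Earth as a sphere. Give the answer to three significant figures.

In the plate carrée (x = Rλ, y = Rφ), meridians are true-scale (h = 1) and parallels are stretched by k = sec φ.
Along the parallel at 64°, map distances are exaggerated by k = sec 64° = 2.281.
True distance = 2520 / 2.281 = 2520 × cos 64° ≈ 1100 km.

1100 km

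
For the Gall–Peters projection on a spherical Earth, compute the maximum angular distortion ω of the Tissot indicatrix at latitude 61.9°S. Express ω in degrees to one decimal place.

Gall–Peters is a cylindrical equal-area projection with standard parallels at ±45°. A cylindrical equal-area projection with standard parallel φ₀ has meridian scale h = cos φ / cos φ₀ and parallel scale k = cos φ₀ / cos φ (so areas are preserved, h·k = 1).
At 61.9°: h = 0.6661, k = 1.501; principal scales a = 1.501, b = 0.6661.
sin(ω/2) = (a − b)/(a + b) = 0.8351/2.167 = 0.3853, so ω = 2 arcsin(0.3853) ≈ 45.3°.

45.3°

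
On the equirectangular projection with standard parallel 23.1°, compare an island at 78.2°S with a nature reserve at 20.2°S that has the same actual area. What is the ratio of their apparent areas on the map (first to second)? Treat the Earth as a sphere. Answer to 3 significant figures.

In the equirectangular projection with standard parallel φ₀ = 23.1° (x = Rλ cos φ₀, y = Rφ), meridians are true-scale (h = 1) and the parallel scale is k = cos φ₀ / cos φ.
Areal scale at 78.2°: h·k = 1.000 × 4.498 = 4.498.
Areal scale at 20.2°: h·k = 1.000 × 0.9801 = 0.9801.
Ratio = 4.498/0.9801 ≈ 4.59.

4.59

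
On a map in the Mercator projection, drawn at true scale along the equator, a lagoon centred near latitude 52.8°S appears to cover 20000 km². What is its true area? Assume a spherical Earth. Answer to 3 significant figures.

7310 km²

The Mercator projection is conformal; its linear scale factor is the same in every direction and equals sec φ = 1/cos φ.
Areal scale = k² = sec²φ = 1/cos²(52.8°) = 1/0.6046² = 2.736.
True area = apparent / (areal scale) = 20000 / 2.736 ≈ 7310 km².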